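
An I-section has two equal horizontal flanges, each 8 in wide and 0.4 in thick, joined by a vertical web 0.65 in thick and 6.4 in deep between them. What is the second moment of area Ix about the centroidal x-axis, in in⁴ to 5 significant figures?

Ix ≈ 88.269 in⁴

Decompose the section into non-overlapping parts with the origin at the bottom-left of its bounding rectangle.
Bottom flange: 8 × 0.4, A = 3.2 in², y = 0.2 in, Ī = 0.04266667 in⁴.
Web: 0.65 × 6.4, A = 4.16 in², y = 3.6 in, Ī = 14.19947 in⁴.
Top flange: 8 × 0.4, A = 3.2 in², y = 7 in, Ī = 0.04266667 in⁴.
By symmetry the centroid is at mid-height, ȳ = 3.6 in.
Transfer each piece to the centroidal x-axis using Ī + A·d² with d = y − 3.6:
  bottom flange: d = -3.4 in → contributes +37.03467 in⁴
  web: d = 0 in → contributes +14.19947 in⁴
  top flange: d = 3.4 in → contributes +37.03467 in⁴
Total I = 88.2688 in⁴.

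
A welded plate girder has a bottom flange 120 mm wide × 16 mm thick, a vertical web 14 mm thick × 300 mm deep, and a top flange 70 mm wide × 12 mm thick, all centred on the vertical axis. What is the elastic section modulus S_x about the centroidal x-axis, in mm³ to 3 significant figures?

Treat the section as a set of non-overlapping primitives; coordinates are from the bounding-box lower-left.
Bottom plate: 120 × 16, A = 1 920 mm², y = 8 mm, Ī = 40 960 mm⁴.
Web plate: 14 × 300, A = 4 200 mm², y = 166 mm, Ī = 31 500 000 mm⁴.
Top plate: 70 × 12, A = 840 mm², y = 322 mm, Ī = 10 080 mm⁴.
Centroid: ȳ = ΣA·y / ΣA = 141.24 mm.
Transfer each piece to the centroidal x-axis using Ī + A·d² with d = y − 141.24:
  bottom plate: d = -133.24 mm → contributes +34 127 229 mm⁴
  web plate: d = 24.759 mm → contributes +34 074 555 mm⁴
  top plate: d = 180.76 mm → contributes +27 455 970 mm⁴
Total I = 95 657 754 mm⁴.
Extreme fibre distance c = 186.76 mm; S = I/c = 512 200 mm³.

S_x ≈ 5.12 × 10⁵ mm³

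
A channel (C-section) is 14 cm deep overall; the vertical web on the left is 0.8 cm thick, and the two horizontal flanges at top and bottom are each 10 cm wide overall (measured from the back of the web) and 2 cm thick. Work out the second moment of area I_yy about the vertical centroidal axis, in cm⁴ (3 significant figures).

I_yy ≈ 475 cm⁴

Treat the section as a set of non-overlapping primitives; coordinates are from the bounding-box lower-left.
Web: 0.8 × 14, A = 11.2 cm², x = 0.4 cm, Ī = 0.59733 cm⁴.
Top flange (beyond web): 9.2 × 2, A = 18.4 cm², x = 5.4 cm, Ī = 129.78 cm⁴.
Bottom flange (beyond web): 9.2 × 2, A = 18.4 cm², x = 5.4 cm, Ī = 129.78 cm⁴.
Centroid: x̄ = ΣA·x / ΣA = 4.2333 cm.
Transfer each piece to the vertical centroidal axis using Ī + A·d² with d = x − 4.2333:
  web: d = -3.8333 cm → contributes +165.18 cm⁴
  top flange (beyond web): d = 1.1667 cm → contributes +154.83 cm⁴
  bottom flange (beyond web): d = 1.1667 cm → contributes +154.83 cm⁴
Total I = 474.83 cm⁴.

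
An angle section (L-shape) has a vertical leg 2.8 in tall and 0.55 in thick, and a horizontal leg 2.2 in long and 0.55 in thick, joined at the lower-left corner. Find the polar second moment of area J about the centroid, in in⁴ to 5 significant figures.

J ≈ 2.6873 in⁴

Treat the section as a set of non-overlapping primitives; coordinates are from the bounding-box lower-left.
Vertical leg: 0.55 × 2.8, A = 1.54 in², y = 1.4 in, Ī = 1.006133 in⁴.
Horizontal leg (remainder): 1.65 × 0.55, A = 0.9075 in², y = 0.275 in, Ī = 0.02287656 in⁴.
Centroid: ȳ = ΣA·y / ΣA = 0.9828652 in.
Transfer each piece to the centroidal x-axis using Ī + A·d² with d = y − 0.9828652:
  vertical leg: d = 0.4171348 in → contributes +1.274096 in⁴
  horizontal leg (remainder): d = -0.7078652 in → contributes +0.4776004 in⁴
Total I = 1.751696 in⁴.
For the y-axis: x̄ = 0.6828652 in.
Repeating about the centroidal y-axis gives I_y = 0.9356335 in⁴.
Polar second moment: J = I_x + I_y = 2.687329 in⁴.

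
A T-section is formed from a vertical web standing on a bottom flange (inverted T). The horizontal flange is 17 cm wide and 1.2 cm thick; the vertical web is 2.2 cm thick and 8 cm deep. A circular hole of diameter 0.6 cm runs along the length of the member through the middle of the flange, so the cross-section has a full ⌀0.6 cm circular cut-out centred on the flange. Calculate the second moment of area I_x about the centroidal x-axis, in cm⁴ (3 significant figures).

Break the section into simple shapes (no overlaps), measuring from the bottom-left corner of the bounding box.
Flange: 17 × 1.2, A = 20.4 cm², y = 0.6 cm, Ī = 2.448 cm⁴.
Web: 2.2 × 8, A = 17.6 cm², y = 5.2 cm, Ī = 93.867 cm⁴.
Hole (subtracted): ⌀0.6, A = 0.28274 cm², y = 0.6 cm, Ī = 0.0063617 cm⁴.
Centroid: ȳ = ΣA·y / ΣA = 2.7465 cm.
Transfer each piece to the centroidal x-axis using Ī + A·d² with d = y − 2.7465:
  flange: d = -2.1465 cm → contributes +96.44 cm⁴
  web: d = 2.4535 cm → contributes +199.81 cm⁴
  hole: d = -2.1465 cm → contributes −1.3091 cm⁴
Total I = 294.94 cm⁴.

I_x ≈ 295 cm⁴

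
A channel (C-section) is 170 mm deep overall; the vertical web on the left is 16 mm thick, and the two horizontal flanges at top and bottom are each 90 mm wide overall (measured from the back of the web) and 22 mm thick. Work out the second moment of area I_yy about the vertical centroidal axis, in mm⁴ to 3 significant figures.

Decompose the section into non-overlapping parts with the origin at the bottom-left of its bounding rectangle.
Web: 16 × 170, A = 2 720 mm², x = 8 mm, Ī = 58 027 mm⁴.
Top flange (beyond web): 74 × 22, A = 1 628 mm², x = 53 mm, Ī = 742 911 mm⁴.
Bottom flange (beyond web): 74 × 22, A = 1 628 mm², x = 53 mm, Ī = 742 911 mm⁴.
Centroid: x̄ = ΣA·x / ΣA = 32.518 mm.
Transfer each piece to the vertical centroidal axis using Ī + A·d² with d = x − 32.518:
  web: d = -24.518 mm → contributes +1 693 116 mm⁴
  top flange (beyond web): d = 20.482 mm → contributes +1 425 872 mm⁴
  bottom flange (beyond web): d = 20.482 mm → contributes +1 425 872 mm⁴
Total I = 4 544 860 mm⁴.

I_yy ≈ 4.54 × 10⁶ mm⁴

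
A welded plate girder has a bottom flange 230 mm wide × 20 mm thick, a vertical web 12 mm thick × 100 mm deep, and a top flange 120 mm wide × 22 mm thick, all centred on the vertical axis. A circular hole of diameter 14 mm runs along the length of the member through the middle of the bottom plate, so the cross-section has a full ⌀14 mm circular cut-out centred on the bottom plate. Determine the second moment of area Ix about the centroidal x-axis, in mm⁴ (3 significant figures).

Ix ≈ 2.57 × 10⁷ mm⁴

Treat the section as a set of non-overlapping primitives; coordinates are from the bounding-box lower-left.
Bottom plate: 230 × 20, A = 4 600 mm², y = 10 mm, Ī = 153 333 mm⁴.
Web plate: 12 × 100, A = 1 200 mm², y = 70 mm, Ī = 1 000 000 mm⁴.
Top plate: 120 × 22, A = 2 640 mm², y = 131 mm, Ī = 106 480 mm⁴.
Hole (subtracted): ⌀14, A = 153.94 mm², y = 10 mm, Ī = 1885.7 mm⁴.
Centroid: ȳ = ΣA·y / ΣA = 57.241 mm.
Transfer each piece to the centroidal x-axis using Ī + A·d² with d = y − 57.241:
  bottom plate: d = -47.241 mm → contributes +10 419 112 mm⁴
  web plate: d = 12.759 mm → contributes +1 195 357 mm⁴
  top plate: d = 73.759 mm → contributes +14 469 197 mm⁴
  hole: d = -47.241 mm → contributes −345 428 mm⁴
Total I = 25 738 238 mm⁴.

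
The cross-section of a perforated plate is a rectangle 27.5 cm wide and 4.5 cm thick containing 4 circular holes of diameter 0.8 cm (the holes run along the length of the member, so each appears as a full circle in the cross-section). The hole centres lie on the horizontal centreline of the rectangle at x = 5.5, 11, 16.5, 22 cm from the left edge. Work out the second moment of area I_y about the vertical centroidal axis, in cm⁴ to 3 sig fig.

I_y ≈ 7720 cm⁴

Decompose the section into non-overlapping parts with the origin at the bottom-left of its bounding rectangle.
Plate: 27.5 × 4.5, A = 123.75 cm², x = 13.75 cm, Ī = 7798.8 cm⁴.
Hole 1 (subtracted): ⌀0.8, A = 0.50265 cm², x = 5.5 cm, Ī = 0.020106 cm⁴.
Hole 2 (subtracted): ⌀0.8, A = 0.50265 cm², x = 11 cm, Ī = 0.020106 cm⁴.
Hole 3 (subtracted): ⌀0.8, A = 0.50265 cm², x = 16.5 cm, Ī = 0.020106 cm⁴.
Hole 4 (subtracted): ⌀0.8, A = 0.50265 cm², x = 22 cm, Ī = 0.020106 cm⁴.
By symmetry the centroid is at mid-width, x̄ = 13.75 cm.
Transfer each piece to the vertical centroidal axis using Ī + A·d² with d = x − 13.75:
  plate: d = 0 cm → contributes +7798.8 cm⁴
  hole 1: d = -8.25 cm → contributes −34.232 cm⁴
  hole 2: d = -2.75 cm → contributes −3.8214 cm⁴
  hole 3: d = 2.75 cm → contributes −3.8214 cm⁴
  hole 4: d = 8.25 cm → contributes −34.232 cm⁴
Total I = 7722.7 cm⁴.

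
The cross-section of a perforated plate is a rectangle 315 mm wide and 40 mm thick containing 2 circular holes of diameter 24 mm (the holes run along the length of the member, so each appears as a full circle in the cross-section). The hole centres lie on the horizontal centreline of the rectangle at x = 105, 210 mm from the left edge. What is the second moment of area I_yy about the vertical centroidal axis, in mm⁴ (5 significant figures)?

Break the section into simple shapes (no overlaps), measuring from the bottom-left corner of the bounding box.
Plate: 315 × 40, A = 12 600 mm², x = 157.5 mm, Ī = 104 186 250 mm⁴.
Hole 1 (subtracted): ⌀24, A = 452.3893 mm², x = 105 mm, Ī = 16286.02 mm⁴.
Hole 2 (subtracted): ⌀24, A = 452.3893 mm², x = 210 mm, Ī = 16286.02 mm⁴.
By symmetry the centroid is at mid-width, x̄ = 157.5 mm.
Transfer each piece to the vertical centroidal axis using Ī + A·d² with d = x − 157.5:
  plate: d = 0 mm → contributes +104 186 250 mm⁴
  hole 1: d = -52.5 mm → contributes −1 263 184 mm⁴
  hole 2: d = 52.5 mm → contributes −1 263 184 mm⁴
Total I = 101 659 882 mm⁴.

I_yy ≈ 1.0166 × 10⁸ mm⁴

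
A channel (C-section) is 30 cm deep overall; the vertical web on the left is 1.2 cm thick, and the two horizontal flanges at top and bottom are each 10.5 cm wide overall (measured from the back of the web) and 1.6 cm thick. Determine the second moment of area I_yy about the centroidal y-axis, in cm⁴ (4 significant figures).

I_yy ≈ 667.9 cm⁴

Treat the section as a set of non-overlapping primitives; coordinates are from the bounding-box lower-left.
Web: 1.2 × 30, A = 36 cm², x = 0.6 cm, Ī = 4.32 cm⁴.
Top flange (beyond web): 9.3 × 1.6, A = 14.88 cm², x = 5.85 cm, Ī = 107.248 cm⁴.
Bottom flange (beyond web): 9.3 × 1.6, A = 14.88 cm², x = 5.85 cm, Ī = 107.248 cm⁴.
Centroid: x̄ = ΣA·x / ΣA = 2.97591 cm.
Transfer each piece to the centroidal y-axis using Ī + A·d² with d = x − 2.97591:
  web: d = -2.37591 cm → contributes +207.539 cm⁴
  top flange (beyond web): d = 2.87409 cm → contributes +230.162 cm⁴
  bottom flange (beyond web): d = 2.87409 cm → contributes +230.162 cm⁴
Total I = 667.863 cm⁴.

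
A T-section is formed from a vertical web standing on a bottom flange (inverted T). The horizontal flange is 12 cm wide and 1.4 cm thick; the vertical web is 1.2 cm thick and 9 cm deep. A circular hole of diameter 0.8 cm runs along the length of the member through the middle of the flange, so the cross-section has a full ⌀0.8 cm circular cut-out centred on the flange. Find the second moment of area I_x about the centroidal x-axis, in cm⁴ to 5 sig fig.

I_x ≈ 251.26 cm⁴

Break the section into simple shapes (no overlaps), measuring from the bottom-left corner of the bounding box.
Flange: 12 × 1.4, A = 16.8 cm², y = 0.7 cm, Ī = 2.744 cm⁴.
Web: 1.2 × 9, A = 10.8 cm², y = 5.9 cm, Ī = 72.9 cm⁴.
Hole (subtracted): ⌀0.8, A = 0.5026548 cm², y = 0.7 cm, Ī = 0.02010619 cm⁴.
Centroid: ȳ = ΣA·y / ΣA = 2.772528 cm.
Transfer each piece to the centroidal x-axis using Ī + A·d² with d = y − 2.772528:
  flange: d = -2.072528 cm → contributes +74.90624 cm⁴
  web: d = 3.127472 cm → contributes +178.5357 cm⁴
  hole: d = -2.072528 cm → contributes −2.179195 cm⁴
Total I = 251.2627 cm⁴.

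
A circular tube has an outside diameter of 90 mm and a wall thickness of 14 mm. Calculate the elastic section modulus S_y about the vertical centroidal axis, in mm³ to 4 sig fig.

S_y ≈ 5.545 × 10⁴ mm³

Decompose the section into non-overlapping parts with the origin at the bottom-left of its bounding rectangle.
Outer circle: ⌀90, A = 6361.73 mm², x = 45 mm, Ī = 3 220 623 mm⁴.
Bore (subtracted): ⌀62, A = 3019.07 mm², x = 45 mm, Ī = 725 332 mm⁴.
By symmetry the centroid is at mid-width, x̄ = 45 mm.
All pieces are centred on the vertical centroidal axis, so I = ΣĪ (holes subtracted) = 2 495 292 mm⁴.
Extreme fibre distance c = 45 mm; S = I/c = 55450.9 mm³.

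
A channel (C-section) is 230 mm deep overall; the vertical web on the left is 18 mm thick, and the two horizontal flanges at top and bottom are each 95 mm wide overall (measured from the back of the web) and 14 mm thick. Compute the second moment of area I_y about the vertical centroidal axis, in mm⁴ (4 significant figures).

I_y ≈ 4.376 × 10⁶ mm⁴

Break the section into simple shapes (no overlaps), measuring from the bottom-left corner of the bounding box.
Web: 18 × 230, A = 4 140 mm², x = 9 mm, Ī = 111 780 mm⁴.
Top flange (beyond web): 77 × 14, A = 1 078 mm², x = 56.5 mm, Ī = 532 622 mm⁴.
Bottom flange (beyond web): 77 × 14, A = 1 078 mm², x = 56.5 mm, Ī = 532 622 mm⁴.
Centroid: x̄ = ΣA·x / ΣA = 25.2659 mm.
Transfer each piece to the vertical centroidal axis using Ī + A·d² with d = x − 25.2659:
  web: d = -16.2659 mm → contributes +1 207 137 mm⁴
  top flange (beyond web): d = 31.2341 mm → contributes +1 584 286 mm⁴
  bottom flange (beyond web): d = 31.2341 mm → contributes +1 584 286 mm⁴
Total I = 4 375 710 mm⁴.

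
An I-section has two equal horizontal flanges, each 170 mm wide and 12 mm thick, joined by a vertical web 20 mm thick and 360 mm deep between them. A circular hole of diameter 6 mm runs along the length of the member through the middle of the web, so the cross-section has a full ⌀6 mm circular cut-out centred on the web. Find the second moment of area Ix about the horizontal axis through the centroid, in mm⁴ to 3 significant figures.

Ix ≈ 2.19 × 10⁸ mm⁴

Split into non-overlapping primitives; take the origin at the lower-left of the bounding box.
Bottom flange: 170 × 12, A = 2 040 mm², y = 6 mm, Ī = 24 480 mm⁴.
Web: 20 × 360, A = 7 200 mm², y = 192 mm, Ī = 77 760 000 mm⁴.
Top flange: 170 × 12, A = 2 040 mm², y = 378 mm, Ī = 24 480 mm⁴.
Hole (subtracted): ⌀6, A = 28.274 mm², y = 192 mm, Ī = 63.617 mm⁴.
By symmetry the centroid is at mid-height, ȳ = 192 mm.
Transfer each piece to the horizontal axis through the centroid using Ī + A·d² with d = y − 192:
  bottom flange: d = -186 mm → contributes +70 600 320 mm⁴
  web: d = 0 mm → contributes +77 760 000 mm⁴
  top flange: d = 186 mm → contributes +70 600 320 mm⁴
  hole: d = 0 mm → contributes −63.617 mm⁴
Total I = 218 960 576 mm⁴.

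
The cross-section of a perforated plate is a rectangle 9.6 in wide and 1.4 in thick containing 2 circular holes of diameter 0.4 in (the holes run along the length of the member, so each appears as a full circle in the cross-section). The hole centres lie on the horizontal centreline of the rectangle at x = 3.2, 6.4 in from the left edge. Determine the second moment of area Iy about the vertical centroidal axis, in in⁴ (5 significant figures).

Decompose the section into non-overlapping parts with the origin at the bottom-left of its bounding rectangle.
Plate: 9.6 × 1.4, A = 13.44 in², x = 4.8 in, Ī = 103.2192 in⁴.
Hole 1 (subtracted): ⌀0.4, A = 0.1256637 in², x = 3.2 in, Ī = 0.001256637 in⁴.
Hole 2 (subtracted): ⌀0.4, A = 0.1256637 in², x = 6.4 in, Ī = 0.001256637 in⁴.
By symmetry the centroid is at mid-width, x̄ = 4.8 in.
Transfer each piece to the vertical centroidal axis using Ī + A·d² with d = x − 4.8:
  plate: d = 0 in → contributes +103.2192 in⁴
  hole 1: d = -1.6 in → contributes −0.3229557 in⁴
  hole 2: d = 1.6 in → contributes −0.3229557 in⁴
Total I = 102.5733 in⁴.

Iy ≈ 102.57 in⁴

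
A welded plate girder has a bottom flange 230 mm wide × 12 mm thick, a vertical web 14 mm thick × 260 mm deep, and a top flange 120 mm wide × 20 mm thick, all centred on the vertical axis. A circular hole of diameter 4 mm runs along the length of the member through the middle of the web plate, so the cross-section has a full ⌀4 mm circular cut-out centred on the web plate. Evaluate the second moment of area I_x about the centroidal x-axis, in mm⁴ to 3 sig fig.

Break the section into simple shapes (no overlaps), measuring from the bottom-left corner of the bounding box.
Bottom plate: 230 × 12, A = 2 760 mm², y = 6 mm, Ī = 33 120 mm⁴.
Web plate: 14 × 260, A = 3 640 mm², y = 142 mm, Ī = 20 505 333 mm⁴.
Top plate: 120 × 20, A = 2 400 mm², y = 282 mm, Ī = 80 000 mm⁴.
Hole (subtracted): ⌀4, A = 12.566 mm², y = 142 mm, Ī = 12.566 mm⁴.
Centroid: ȳ = ΣA·y / ΣA = 137.52 mm.
Transfer each piece to the centroidal x-axis using Ī + A·d² with d = y − 137.52:
  bottom plate: d = -131.52 mm → contributes +47 774 885 mm⁴
  web plate: d = 4.4791 mm → contributes +20 578 361 mm⁴
  top plate: d = 144.48 mm → contributes +50 178 121 mm⁴
  hole: d = 4.4791 mm → contributes −264.68 mm⁴
Total I = 118 531 102 mm⁴.

I_x ≈ 1.19 × 10⁸ mm⁴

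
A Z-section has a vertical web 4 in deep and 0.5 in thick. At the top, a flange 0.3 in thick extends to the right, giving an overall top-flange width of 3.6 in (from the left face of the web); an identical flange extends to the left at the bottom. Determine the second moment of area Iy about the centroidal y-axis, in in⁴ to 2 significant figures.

Iy ≈ 7.6 in⁴

Treat the section as a set of non-overlapping primitives; coordinates are from the bounding-box lower-left.
Web: 0.5 × 4, A = 2 in², x = 3.35 in, Ī = 0.04167 in⁴.
Top flange (beyond web): 3.1 × 0.3, A = 0.93 in², x = 5.15 in, Ī = 0.7448 in⁴.
Bottom flange (beyond web): 3.1 × 0.3, A = 0.93 in², x = 1.55 in, Ī = 0.7448 in⁴.
Centroid: x̄ = ΣA·x / ΣA = 3.35 in.
Transfer each piece to the centroidal y-axis using Ī + A·d² with d = x − 3.35:
  web: d = 0 in → contributes +0.04167 in⁴
  top flange (beyond web): d = 1.8 in → contributes +3.758 in⁴
  bottom flange (beyond web): d = -1.8 in → contributes +3.758 in⁴
Total I = 7.558 in⁴.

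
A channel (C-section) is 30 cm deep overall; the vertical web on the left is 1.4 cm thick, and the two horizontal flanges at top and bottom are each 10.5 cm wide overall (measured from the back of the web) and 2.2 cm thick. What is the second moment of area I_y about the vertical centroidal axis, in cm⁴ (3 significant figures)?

Break the section into simple shapes (no overlaps), measuring from the bottom-left corner of the bounding box.
Web: 1.4 × 30, A = 42 cm², x = 0.7 cm, Ī = 6.86 cm⁴.
Top flange (beyond web): 9.1 × 2.2, A = 20.02 cm², x = 5.95 cm, Ī = 138.15 cm⁴.
Bottom flange (beyond web): 9.1 × 2.2, A = 20.02 cm², x = 5.95 cm, Ī = 138.15 cm⁴.
Centroid: x̄ = ΣA·x / ΣA = 3.2623 cm.
Transfer each piece to the vertical centroidal axis using Ī + A·d² with d = x − 3.2623:
  web: d = -2.5623 cm → contributes +282.6 cm⁴
  top flange (beyond web): d = 2.6877 cm → contributes +282.78 cm⁴
  bottom flange (beyond web): d = 2.6877 cm → contributes +282.78 cm⁴
Total I = 848.15 cm⁴.

I_y ≈ 848 cm⁴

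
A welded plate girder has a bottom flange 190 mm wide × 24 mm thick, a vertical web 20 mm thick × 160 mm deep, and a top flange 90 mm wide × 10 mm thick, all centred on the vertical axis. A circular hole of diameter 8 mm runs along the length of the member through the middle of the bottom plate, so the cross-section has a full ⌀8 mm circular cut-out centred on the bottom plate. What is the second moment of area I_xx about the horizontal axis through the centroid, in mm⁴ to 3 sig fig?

Treat the section as a set of non-overlapping primitives; coordinates are from the bounding-box lower-left.
Bottom plate: 190 × 24, A = 4 560 mm², y = 12 mm, Ī = 218 880 mm⁴.
Web plate: 20 × 160, A = 3 200 mm², y = 104 mm, Ī = 6 826 667 mm⁴.
Top plate: 90 × 10, A = 900 mm², y = 189 mm, Ī = 7 500 mm⁴.
Hole (subtracted): ⌀8, A = 50.265 mm², y = 12 mm, Ī = 201.06 mm⁴.
Centroid: ȳ = ΣA·y / ΣA = 64.696 mm.
Transfer each piece to the horizontal axis through the centroid using Ī + A·d² with d = y − 64.696:
  bottom plate: d = -52.696 mm → contributes +12 881 480 mm⁴
  web plate: d = 39.304 mm → contributes +11 769 999 mm⁴
  top plate: d = 124.3 mm → contributes +13 913 799 mm⁴
  hole: d = -52.696 mm → contributes −139 783 mm⁴
Total I = 38 425 495 mm⁴.

I_xx ≈ 3.84 × 10⁷ mm⁴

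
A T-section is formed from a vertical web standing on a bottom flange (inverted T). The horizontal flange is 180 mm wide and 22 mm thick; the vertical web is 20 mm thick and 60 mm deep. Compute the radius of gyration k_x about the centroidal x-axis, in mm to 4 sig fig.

Treat the section as a set of non-overlapping primitives; coordinates are from the bounding-box lower-left.
Flange: 180 × 22, A = 3 960 mm², y = 11 mm, Ī = 159 720 mm⁴.
Web: 20 × 60, A = 1 200 mm², y = 52 mm, Ī = 360 000 mm⁴.
Centroid: ȳ = ΣA·y / ΣA = 20.5349 mm.
Transfer each piece to the centroidal x-axis using Ī + A·d² with d = y − 20.5349:
  flange: d = -9.53488 mm → contributes +519 739 mm⁴
  web: d = 31.4651 mm → contributes +1 548 064 mm⁴
Total I = 2 067 804 mm⁴.
Radius of gyration: k = √(I/A) = √(2 067 804 / 5 160) = 20.0184 mm.

k_x ≈ 20.02 mm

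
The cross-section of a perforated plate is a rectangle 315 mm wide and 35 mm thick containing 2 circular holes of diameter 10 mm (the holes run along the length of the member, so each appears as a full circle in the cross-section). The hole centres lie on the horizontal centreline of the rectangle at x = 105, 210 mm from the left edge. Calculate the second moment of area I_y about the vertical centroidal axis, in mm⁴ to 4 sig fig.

Break the section into simple shapes (no overlaps), measuring from the bottom-left corner of the bounding box.
Plate: 315 × 35, A = 11 025 mm², x = 157.5 mm, Ī = 91 162 969 mm⁴.
Hole 1 (subtracted): ⌀10, A = 78.5398 mm², x = 105 mm, Ī = 490.874 mm⁴.
Hole 2 (subtracted): ⌀10, A = 78.5398 mm², x = 210 mm, Ī = 490.874 mm⁴.
By symmetry the centroid is at mid-width, x̄ = 157.5 mm.
Transfer each piece to the vertical centroidal axis using Ī + A·d² with d = x − 157.5:
  plate: d = 0 mm → contributes +91 162 969 mm⁴
  hole 1: d = -52.5 mm → contributes −216 966 mm⁴
  hole 2: d = 52.5 mm → contributes −216 966 mm⁴
Total I = 90 729 036 mm⁴.

I_y ≈ 9.073 × 10⁷ mm⁴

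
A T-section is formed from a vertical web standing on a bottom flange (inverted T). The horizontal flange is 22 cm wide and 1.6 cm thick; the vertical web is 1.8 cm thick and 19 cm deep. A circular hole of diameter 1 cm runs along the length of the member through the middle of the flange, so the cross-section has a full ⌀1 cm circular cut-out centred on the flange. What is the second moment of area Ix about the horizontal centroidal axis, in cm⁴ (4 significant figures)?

Ix ≈ 2856 cm⁴

Split into non-overlapping primitives; take the origin at the lower-left of the bounding box.
Flange: 22 × 1.6, A = 35.2 cm², y = 0.8 cm, Ī = 7.50933 cm⁴.
Web: 1.8 × 19, A = 34.2 cm², y = 11.1 cm, Ī = 1028.85 cm⁴.
Hole (subtracted): ⌀1, A = 0.785398 cm², y = 0.8 cm, Ī = 0.0490874 cm⁴.
Centroid: ȳ = ΣA·y / ΣA = 5.93389 cm.
Transfer each piece to the horizontal centroidal axis using Ī + A·d² with d = y − 5.93389:
  flange: d = -5.13389 cm → contributes +935.271 cm⁴
  web: d = 5.16611 cm → contributes +1941.6 cm⁴
  hole: d = -5.13389 cm → contributes −20.7497 cm⁴
Total I = 2856.12 cm⁴.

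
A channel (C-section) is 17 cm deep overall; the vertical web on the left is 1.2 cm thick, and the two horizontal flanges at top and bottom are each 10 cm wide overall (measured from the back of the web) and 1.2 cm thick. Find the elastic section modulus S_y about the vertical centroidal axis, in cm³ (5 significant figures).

S_y ≈ 58.070 cm³

Split into non-overlapping primitives; take the origin at the lower-left of the bounding box.
Web: 1.2 × 17, A = 20.4 cm², x = 0.6 cm, Ī = 2.448 cm⁴.
Top flange (beyond web): 8.8 × 1.2, A = 10.56 cm², x = 5.6 cm, Ī = 68.1472 cm⁴.
Bottom flange (beyond web): 8.8 × 1.2, A = 10.56 cm², x = 5.6 cm, Ī = 68.1472 cm⁴.
Centroid: x̄ = ΣA·x / ΣA = 3.143353 cm.
Transfer each piece to the vertical centroidal axis using Ī + A·d² with d = x − 3.143353:
  web: d = -2.543353 cm → contributes +134.4083 cm⁴
  top flange (beyond web): d = 2.456647 cm → contributes +131.878 cm⁴
  bottom flange (beyond web): d = 2.456647 cm → contributes +131.878 cm⁴
Total I = 398.1644 cm⁴.
Extreme fibre distance c = 6.856647 cm; S = I/c = 58.06983 cm³.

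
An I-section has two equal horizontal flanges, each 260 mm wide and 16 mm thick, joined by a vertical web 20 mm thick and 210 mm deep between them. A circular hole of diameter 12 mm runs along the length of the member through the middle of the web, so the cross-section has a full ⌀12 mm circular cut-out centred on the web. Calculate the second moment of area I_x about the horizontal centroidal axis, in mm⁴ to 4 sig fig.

Decompose the section into non-overlapping parts with the origin at the bottom-left of its bounding rectangle.
Bottom flange: 260 × 16, A = 4 160 mm², y = 8 mm, Ī = 88746.7 mm⁴.
Web: 20 × 210, A = 4 200 mm², y = 121 mm, Ī = 15 435 000 mm⁴.
Top flange: 260 × 16, A = 4 160 mm², y = 234 mm, Ī = 88746.7 mm⁴.
Hole (subtracted): ⌀12, A = 113.097 mm², y = 121 mm, Ī = 1017.88 mm⁴.
By symmetry the centroid is at mid-height, ȳ = 121 mm.
Transfer each piece to the horizontal centroidal axis using Ī + A·d² with d = y − 121:
  bottom flange: d = -113 mm → contributes +53 207 787 mm⁴
  web: d = 0 mm → contributes +15 435 000 mm⁴
  top flange: d = 113 mm → contributes +53 207 787 mm⁴
  hole: d = 0 mm → contributes −1017.88 mm⁴
Total I = 121 849 555 mm⁴.

I_x ≈ 1.218 × 10⁸ mm⁴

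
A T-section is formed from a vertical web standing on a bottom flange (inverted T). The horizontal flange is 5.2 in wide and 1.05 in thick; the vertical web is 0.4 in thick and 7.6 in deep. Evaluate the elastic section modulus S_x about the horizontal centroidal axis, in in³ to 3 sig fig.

S_x ≈ 7.85 in³

Break the section into simple shapes (no overlaps), measuring from the bottom-left corner of the bounding box.
Flange: 5.2 × 1.05, A = 5.46 in², y = 0.525 in, Ī = 0.50164 in⁴.
Web: 0.4 × 7.6, A = 3.04 in², y = 4.85 in, Ī = 14.633 in⁴.
Centroid: ȳ = ΣA·y / ΣA = 2.0718 in.
Transfer each piece to the horizontal centroidal axis using Ī + A·d² with d = y − 2.0718:
  flange: d = -1.5468 in → contributes +13.566 in⁴
  web: d = 2.7782 in → contributes +38.096 in⁴
Total I = 51.662 in⁴.
Extreme fibre distance c = 6.5782 in; S = I/c = 7.8535 in³.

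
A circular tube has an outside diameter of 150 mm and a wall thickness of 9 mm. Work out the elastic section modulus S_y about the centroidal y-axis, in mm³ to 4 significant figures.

S_y ≈ 1.326 × 10⁵ mm³

Break the section into simple shapes (no overlaps), measuring from the bottom-left corner of the bounding box.
Outer circle: ⌀150, A = 17671.5 mm², x = 75 mm, Ī = 24 850 489 mm⁴.
Bore (subtracted): ⌀132, A = 13684.8 mm², x = 75 mm, Ī = 14 902 723 mm⁴.
By symmetry the centroid is at mid-width, x̄ = 75 mm.
All pieces are centred on the centroidal y-axis, so I = ΣĪ (holes subtracted) = 9 947 766 mm⁴.
Extreme fibre distance c = 75 mm; S = I/c = 132 637 mm³.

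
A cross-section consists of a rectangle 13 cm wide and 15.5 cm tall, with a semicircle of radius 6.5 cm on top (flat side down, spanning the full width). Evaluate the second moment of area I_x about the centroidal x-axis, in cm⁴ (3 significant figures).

I_x ≈ 9740 cm⁴

Decompose the section into non-overlapping parts with the origin at the bottom-left of its bounding rectangle.
Rectangular body: 13 × 15.5, A = 201.5 cm², y = 7.75 cm, Ī = 4034.2 cm⁴.
Semicircular cap: semicircle r = 6.5, A = 66.366 cm², y = 18.259 cm, Ī = 195.92 cm⁴.
Centroid: ȳ = ΣA·y / ΣA = 10.354 cm.
Transfer each piece to the centroidal x-axis using Ī + A·d² with d = y − 10.354:
  rectangular body: d = -2.6036 cm → contributes +5400.1 cm⁴
  semicircular cap: d = 7.9051 cm → contributes +4343.2 cm⁴
Total I = 9743.3 cm⁴.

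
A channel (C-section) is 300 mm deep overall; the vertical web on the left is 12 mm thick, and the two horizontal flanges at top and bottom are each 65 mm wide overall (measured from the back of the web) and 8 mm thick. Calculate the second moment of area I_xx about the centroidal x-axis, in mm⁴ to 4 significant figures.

I_xx ≈ 4.508 × 10⁷ mm⁴

Treat the section as a set of non-overlapping primitives; coordinates are from the bounding-box lower-left.
Web: 12 × 300, A = 3 600 mm², y = 150 mm, Ī = 27 000 000 mm⁴.
Top flange (beyond web): 53 × 8, A = 424 mm², y = 296 mm, Ī = 2261.33 mm⁴.
Bottom flange (beyond web): 53 × 8, A = 424 mm², y = 4 mm, Ī = 2261.33 mm⁴.
By symmetry the centroid is at mid-height, ȳ = 150 mm.
Transfer each piece to the centroidal x-axis using Ī + A·d² with d = y − 150:
  web: d = 0 mm → contributes +27 000 000 mm⁴
  top flange (beyond web): d = 146 mm → contributes +9 040 245 mm⁴
  bottom flange (beyond web): d = -146 mm → contributes +9 040 245 mm⁴
Total I = 45 080 491 mm⁴.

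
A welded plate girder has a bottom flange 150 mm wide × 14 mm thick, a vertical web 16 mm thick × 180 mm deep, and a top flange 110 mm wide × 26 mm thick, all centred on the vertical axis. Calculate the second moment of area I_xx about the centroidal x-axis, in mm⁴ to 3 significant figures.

I_xx ≈ 5.70 × 10⁷ mm⁴

Decompose the section into non-overlapping parts with the origin at the bottom-left of its bounding rectangle.
Bottom plate: 150 × 14, A = 2 100 mm², y = 7 mm, Ī = 34 300 mm⁴.
Web plate: 16 × 180, A = 2 880 mm², y = 104 mm, Ī = 7 776 000 mm⁴.
Top plate: 110 × 26, A = 2 860 mm², y = 207 mm, Ī = 161 113 mm⁴.
Centroid: ȳ = ΣA·y / ΣA = 115.59 mm.
Transfer each piece to the centroidal x-axis using Ī + A·d² with d = y − 115.59:
  bottom plate: d = -108.59 mm → contributes +24 797 893 mm⁴
  web plate: d = -11.592 mm → contributes +8 162 988 mm⁴
  top plate: d = 91.408 mm → contributes +24 057 707 mm⁴
Total I = 57 018 587 mm⁴.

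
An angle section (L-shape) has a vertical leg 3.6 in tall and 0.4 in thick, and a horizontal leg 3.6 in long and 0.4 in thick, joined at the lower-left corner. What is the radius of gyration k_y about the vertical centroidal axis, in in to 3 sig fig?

k_y ≈ 1.10 in

Split into non-overlapping primitives; take the origin at the lower-left of the bounding box.
Vertical leg: 0.4 × 3.6, A = 1.44 in², x = 0.2 in, Ī = 0.0192 in⁴.
Horizontal leg (remainder): 3.2 × 0.4, A = 1.28 in², x = 2 in, Ī = 1.0923 in⁴.
Centroid: x̄ = ΣA·x / ΣA = 1.0471 in.
Transfer each piece to the vertical centroidal axis using Ī + A·d² with d = x − 1.0471:
  vertical leg: d = -0.84706 in → contributes +1.0524 in⁴
  horizontal leg (remainder): d = 0.95294 in → contributes +2.2546 in⁴
Total I = 3.307 in⁴.
Radius of gyration: k = √(I/A) = √(3.307 / 2.72) = 1.1026 in.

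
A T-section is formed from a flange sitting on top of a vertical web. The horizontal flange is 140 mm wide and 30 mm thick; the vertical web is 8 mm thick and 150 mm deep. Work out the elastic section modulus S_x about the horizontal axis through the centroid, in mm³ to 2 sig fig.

S_x ≈ 7.0 × 10⁴ mm³

Decompose the section into non-overlapping parts with the origin at the bottom-left of its bounding rectangle.
Flange: 140 × 30, A = 4 200 mm², y = 165 mm, Ī = 315 000 mm⁴.
Web: 8 × 150, A = 1 200 mm², y = 75 mm, Ī = 2 250 000 mm⁴.
Centroid: ȳ = ΣA·y / ΣA = 145 mm.
Transfer each piece to the horizontal axis through the centroid using Ī + A·d² with d = y − 145:
  flange: d = 20 mm → contributes +1 995 000 mm⁴
  web: d = -70 mm → contributes +8 130 000 mm⁴
Total I = 10 125 000 mm⁴.
Extreme fibre distance c = 145 mm; S = I/c = 69 828 mm³.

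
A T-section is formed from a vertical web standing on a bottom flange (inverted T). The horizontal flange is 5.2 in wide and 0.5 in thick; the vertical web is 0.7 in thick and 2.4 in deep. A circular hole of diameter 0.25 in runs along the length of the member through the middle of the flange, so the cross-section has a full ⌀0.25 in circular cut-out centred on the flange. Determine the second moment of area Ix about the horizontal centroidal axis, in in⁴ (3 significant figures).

Ix ≈ 2.99 in⁴

Decompose the section into non-overlapping parts with the origin at the bottom-left of its bounding rectangle.
Flange: 5.2 × 0.5, A = 2.6 in², y = 0.25 in, Ī = 0.054167 in⁴.
Web: 0.7 × 2.4, A = 1.68 in², y = 1.7 in, Ī = 0.8064 in⁴.
Hole (subtracted): ⌀0.25, A = 0.049087 in², y = 0.25 in, Ī = 0.00019175 in⁴.
Centroid: ȳ = ΣA·y / ΣA = 0.82576 in.
Transfer each piece to the horizontal centroidal axis using Ī + A·d² with d = y − 0.82576:
  flange: d = -0.57576 in → contributes +0.91607 in⁴
  web: d = 0.87424 in → contributes +2.0904 in⁴
  hole: d = -0.57576 in → contributes −0.016464 in⁴
Total I = 2.99 in⁴.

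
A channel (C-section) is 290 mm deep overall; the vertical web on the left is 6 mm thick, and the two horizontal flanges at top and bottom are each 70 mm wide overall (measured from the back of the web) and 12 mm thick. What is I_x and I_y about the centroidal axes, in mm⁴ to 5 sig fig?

I_x ≈ 4.1890 × 10⁷ mm⁴, I_y ≈ 1.5289 × 10⁶ mm⁴

Split into non-overlapping primitives; take the origin at the lower-left of the bounding box.
Web: 6 × 290, A = 1 740 mm², y = 145 mm, Ī = 12 194 500 mm⁴.
Top flange (beyond web): 64 × 12, A = 768 mm², y = 284 mm, Ī = 9 216 mm⁴.
Bottom flange (beyond web): 64 × 12, A = 768 mm², y = 6 mm, Ī = 9 216 mm⁴.
By symmetry the centroid is at mid-height, ȳ = 145 mm.
Transfer each piece to the centroidal x-axis using Ī + A·d² with d = y − 145:
  web: d = 0 mm → contributes +12 194 500 mm⁴
  top flange (beyond web): d = 139 mm → contributes +14 847 744 mm⁴
  bottom flange (beyond web): d = -139 mm → contributes +14 847 744 mm⁴
Total I = 41 889 988 mm⁴.
For the y-axis: x̄ = 19.41026 mm.
Repeating about the centroidal y-axis gives I_y = 1 528 893 mm⁴.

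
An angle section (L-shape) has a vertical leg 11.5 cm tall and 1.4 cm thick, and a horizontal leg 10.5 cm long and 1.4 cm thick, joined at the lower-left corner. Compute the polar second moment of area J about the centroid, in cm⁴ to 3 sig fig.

J ≈ 647 cm⁴

Decompose the section into non-overlapping parts with the origin at the bottom-left of its bounding rectangle.
Vertical leg: 1.4 × 11.5, A = 16.1 cm², y = 5.75 cm, Ī = 177.44 cm⁴.
Horizontal leg (remainder): 9.1 × 1.4, A = 12.74 cm², y = 0.7 cm, Ī = 2.0809 cm⁴.
Centroid: ȳ = ΣA·y / ΣA = 3.5192 cm.
Transfer each piece to the centroidal x-axis using Ī + A·d² with d = y − 3.5192:
  vertical leg: d = 2.2308 cm → contributes +257.56 cm⁴
  horizontal leg (remainder): d = -2.8192 cm → contributes +103.34 cm⁴
Total I = 360.89 cm⁴.
For the y-axis: x̄ = 3.0192 cm.
Repeating about the centroidal y-axis gives I_y = 286.57 cm⁴.
Polar second moment: J = I_x + I_y = 647.47 cm⁴.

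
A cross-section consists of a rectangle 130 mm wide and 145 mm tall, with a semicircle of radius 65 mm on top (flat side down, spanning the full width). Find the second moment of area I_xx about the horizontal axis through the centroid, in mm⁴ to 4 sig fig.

I_xx ≈ 8.416 × 10⁷ mm⁴

Break the section into simple shapes (no overlaps), measuring from the bottom-left corner of the bounding box.
Rectangular body: 130 × 145, A = 18 850 mm², y = 72.5 mm, Ī = 33 026 771 mm⁴.
Semicircular cap: semicircle r = 65, A = 6636.61 mm², y = 172.587 mm, Ī = 1 959 230 mm⁴.
Centroid: ȳ = ΣA·y / ΣA = 98.5622 mm.
Transfer each piece to the horizontal axis through the centroid using Ī + A·d² with d = y − 98.5622:
  rectangular body: d = -26.0622 mm → contributes +45 830 437 mm⁴
  semicircular cap: d = 74.0246 mm → contributes +38 325 529 mm⁴
Total I = 84 155 966 mm⁴.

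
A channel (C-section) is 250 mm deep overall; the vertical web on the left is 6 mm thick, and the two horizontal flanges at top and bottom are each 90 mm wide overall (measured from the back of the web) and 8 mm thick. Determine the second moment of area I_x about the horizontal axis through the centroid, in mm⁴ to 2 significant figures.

I_x ≈ 2.7 × 10⁷ mm⁴

Break the section into simple shapes (no overlaps), measuring from the bottom-left corner of the bounding box.
Web: 6 × 250, A = 1 500 mm², y = 125 mm, Ī = 7 812 500 mm⁴.
Top flange (beyond web): 84 × 8, A = 672 mm², y = 246 mm, Ī = 3 584 mm⁴.
Bottom flange (beyond web): 84 × 8, A = 672 mm², y = 4 mm, Ī = 3 584 mm⁴.
By symmetry the centroid is at mid-height, ȳ = 125 mm.
Transfer each piece to the horizontal axis through the centroid using Ī + A·d² with d = y − 125:
  web: d = 0 mm → contributes +7 812 500 mm⁴
  top flange (beyond web): d = 121 mm → contributes +9 842 336 mm⁴
  bottom flange (beyond web): d = -121 mm → contributes +9 842 336 mm⁴
Total I = 27 497 172 mm⁴.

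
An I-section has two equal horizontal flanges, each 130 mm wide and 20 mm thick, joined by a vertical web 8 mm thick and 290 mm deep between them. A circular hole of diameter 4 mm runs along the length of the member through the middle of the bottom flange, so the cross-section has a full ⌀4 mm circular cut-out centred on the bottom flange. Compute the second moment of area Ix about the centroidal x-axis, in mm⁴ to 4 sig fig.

Ix ≈ 1.411 × 10⁸ mm⁴

Decompose the section into non-overlapping parts with the origin at the bottom-left of its bounding rectangle.
Bottom flange: 130 × 20, A = 2 600 mm², y = 10 mm, Ī = 86666.7 mm⁴.
Web: 8 × 290, A = 2 320 mm², y = 165 mm, Ī = 16 259 333 mm⁴.
Top flange: 130 × 20, A = 2 600 mm², y = 320 mm, Ī = 86666.7 mm⁴.
Hole (subtracted): ⌀4, A = 12.5664 mm², y = 10 mm, Ī = 12.5664 mm⁴.
Centroid: ȳ = ΣA·y / ΣA = 165.259 mm.
Transfer each piece to the centroidal x-axis using Ī + A·d² with d = y − 165.259:
  bottom flange: d = -155.259 mm → contributes +62 760 957 mm⁴
  web: d = -0.259448 mm → contributes +16 259 489 mm⁴
  top flange: d = 154.741 mm → contributes +62 342 727 mm⁴
  hole: d = -155.259 mm → contributes −302 931 mm⁴
Total I = 141 060 242 mm⁴.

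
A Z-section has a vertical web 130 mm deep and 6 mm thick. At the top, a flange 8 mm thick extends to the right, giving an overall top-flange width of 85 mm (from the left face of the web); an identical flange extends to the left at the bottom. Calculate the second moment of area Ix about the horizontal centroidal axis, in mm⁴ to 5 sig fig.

Ix ≈ 5.8086 × 10⁶ mm⁴

Break the section into simple shapes (no overlaps), measuring from the bottom-left corner of the bounding box.
Web: 6 × 130, A = 780 mm², y = 65 mm, Ī = 1 098 500 mm⁴.
Top flange (beyond web): 79 × 8, A = 632 mm², y = 126 mm, Ī = 3370.667 mm⁴.
Bottom flange (beyond web): 79 × 8, A = 632 mm², y = 4 mm, Ī = 3370.667 mm⁴.
Centroid: ȳ = ΣA·y / ΣA = 65 mm.
Transfer each piece to the horizontal centroidal axis using Ī + A·d² with d = y − 65:
  web: d = 0 mm → contributes +1 098 500 mm⁴
  top flange (beyond web): d = 61 mm → contributes +2 355 043 mm⁴
  bottom flange (beyond web): d = -61 mm → contributes +2 355 043 mm⁴
Total I = 5 808 585 mm⁴.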